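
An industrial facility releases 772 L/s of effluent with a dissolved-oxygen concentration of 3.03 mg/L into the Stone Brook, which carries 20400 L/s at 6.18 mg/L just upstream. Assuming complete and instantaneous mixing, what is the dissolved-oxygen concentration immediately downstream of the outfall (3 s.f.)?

6.07 mg/L

Flow-weighted mixing: C = (Q_r C_r + Q_w C_w)/(Q_r + Q_w)
= (20400×6.18 + 772×3.03)/(20400 + 772) = 128400/21170 = 6.065 mg/L.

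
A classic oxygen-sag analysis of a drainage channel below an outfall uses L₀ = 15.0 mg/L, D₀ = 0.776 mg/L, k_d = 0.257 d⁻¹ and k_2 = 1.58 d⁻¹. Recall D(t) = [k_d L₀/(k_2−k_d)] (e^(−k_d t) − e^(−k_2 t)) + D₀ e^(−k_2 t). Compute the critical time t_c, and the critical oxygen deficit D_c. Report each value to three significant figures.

t_c ≈ 1.14 d; D_c ≈ 1.82 mg/L

With k_2/k_d = 6.148 and 1 − D₀(k_2−k_d)/(k_d L₀) = 0.7337,
t_c = ln(6.148 × 0.7337) / (1.58 − 0.257) = ln(4.511) / 1.323 = 1.506/1.323 = 1.139 d.
D_c = (k_d/k_2) L₀ e^(−k_d t_c) = (0.257/1.58) × 15.0 × e^(−0.257×1.139) = 0.1627 × 15.0 × 0.7463 = 1.821 mg/L.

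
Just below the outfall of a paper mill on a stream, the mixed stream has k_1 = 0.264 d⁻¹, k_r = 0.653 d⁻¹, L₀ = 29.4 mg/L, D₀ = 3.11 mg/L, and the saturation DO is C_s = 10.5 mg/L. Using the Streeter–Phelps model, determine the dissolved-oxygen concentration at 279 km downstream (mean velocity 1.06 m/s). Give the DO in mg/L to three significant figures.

DO ≈ 3.88 mg/L

Travel time t = x/v = 279 km / (1.06 m/s) = 279000 m / 1.06 m/s = 263200 s = 3.046 d.
k_1 L₀/(k_r−k_1) = 0.264×29.4/(0.653−0.264) = 7.762/0.3890 = 19.95 mg/L.
e^(−k_1 t) = e^(−0.264×3.046) = 0.4474; e^(−k_r t) = e^(−0.653×3.046) = 0.1368.
D = 19.95 × (0.4474 − 0.1368) + 3.11 × 0.1368 = 6.198 + 0.4254 = 6.623 mg/L.
DO = C_s − D = 10.5 − 6.623 = 3.877 mg/L.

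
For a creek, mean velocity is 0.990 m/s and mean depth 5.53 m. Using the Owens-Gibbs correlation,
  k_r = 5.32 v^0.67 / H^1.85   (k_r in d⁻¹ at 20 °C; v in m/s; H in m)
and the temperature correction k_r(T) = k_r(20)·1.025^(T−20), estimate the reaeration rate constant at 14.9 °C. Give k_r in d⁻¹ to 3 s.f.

k_r(20) = 5.32 × 0.990^0.67 / 5.53^1.85 = 5.32 × 0.9933 / 23.66 = 0.2233 d⁻¹.
k_r(14.9) = 0.2233 × 1.025^(14.9−20) = 0.2233 × 0.8817 = 0.1969 d⁻¹.

k_r ≈ 0.197 d⁻¹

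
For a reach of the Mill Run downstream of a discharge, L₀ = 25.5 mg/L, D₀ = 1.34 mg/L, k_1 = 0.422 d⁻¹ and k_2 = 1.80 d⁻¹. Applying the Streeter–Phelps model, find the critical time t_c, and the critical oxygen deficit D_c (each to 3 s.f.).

t_c ≈ 0.916 d; D_c ≈ 4.06 mg/L

With k_2/k_1 = 4.265 and 1 − D₀(k_2−k_1)/(k_1 L₀) = 0.8284,
t_c = ln(4.265 × 0.8284) / (1.80 − 0.422) = ln(3.533) / 1.378 = 1.262/1.378 = 0.9160 d.
D_c = (k_1/k_2) L₀ e^(−k_1 t_c) = (0.422/1.80) × 25.5 × e^(−0.422×0.9160) = 0.2344 × 25.5 × 0.6794 = 4.062 mg/L.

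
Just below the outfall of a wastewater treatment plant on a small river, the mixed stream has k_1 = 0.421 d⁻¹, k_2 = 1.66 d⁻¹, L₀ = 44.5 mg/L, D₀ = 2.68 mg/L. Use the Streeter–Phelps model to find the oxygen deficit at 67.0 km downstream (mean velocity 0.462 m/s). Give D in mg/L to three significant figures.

Travel time t = x/v = 67.0 km / (0.462 m/s) = 67000 m / 0.462 m/s = 145000 s = 1.678 d.
k_1 L₀/(k_2−k_1) = 0.421×44.5/(1.66−0.421) = 18.73/1.239 = 15.12 mg/L.
e^(−k_1 t) = e^(−0.421×1.678) = 0.4933; e^(−k_2 t) = e^(−1.66×1.678) = 0.06165.
D = 15.12 × (0.4933 − 0.06165) + 2.68 × 0.06165 = 6.527 + 0.1652 = 6.692 mg/L.

D ≈ 6.69 mg/L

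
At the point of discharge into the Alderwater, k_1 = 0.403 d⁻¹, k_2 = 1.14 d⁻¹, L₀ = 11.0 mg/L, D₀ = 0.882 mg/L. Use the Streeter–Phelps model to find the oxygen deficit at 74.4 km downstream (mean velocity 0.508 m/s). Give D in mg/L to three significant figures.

D ≈ 2.29 mg/L

Travel time t = x/v = 74.4 km / (0.508 m/s) = 74400 m / 0.508 m/s = 146500 s = 1.695 d.
k_1 L₀/(k_2−k_1) = 0.403×11.0/(1.14−0.403) = 4.433/0.7370 = 6.015 mg/L.
e^(−k_1 t) = e^(−0.403×1.695) = 0.5050; e^(−k_2 t) = e^(−1.14×1.695) = 0.1448.
D = 6.015 × (0.5050 − 0.1448) + 0.882 × 0.1448 = 2.167 + 0.1277 = 2.295 mg/L.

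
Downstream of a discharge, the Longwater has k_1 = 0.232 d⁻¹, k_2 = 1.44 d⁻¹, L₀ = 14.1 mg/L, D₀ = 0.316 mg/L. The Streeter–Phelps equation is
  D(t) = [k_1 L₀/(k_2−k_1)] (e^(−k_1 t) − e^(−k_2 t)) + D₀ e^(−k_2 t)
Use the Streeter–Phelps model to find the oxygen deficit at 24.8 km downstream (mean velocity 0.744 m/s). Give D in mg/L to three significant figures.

D ≈ 1.10 mg/L

Travel time t = x/v = 24.8 km / (0.744 m/s) = 24800 m / 0.744 m/s = 33330 s = 0.3858 d.
k_1 L₀/(k_2−k_1) = 0.232×14.1/(1.44−0.232) = 3.271/1.208 = 2.708 mg/L.
e^(−k_1 t) = e^(−0.232×0.3858) = 0.9144; e^(−k_2 t) = e^(−1.44×0.3858) = 0.5738.
D = 2.708 × (0.9144 − 0.5738) + 0.316 × 0.5738 = 0.9224 + 0.1813 = 1.104 mg/L.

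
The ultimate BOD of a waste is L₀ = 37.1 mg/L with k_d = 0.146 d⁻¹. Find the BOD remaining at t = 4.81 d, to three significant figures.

L ≈ 18.4 mg/L

L_t = L₀ e^(−k_d t) = 37.1 × e^(−0.146×4.81) = 37.1 × 0.4955 = 18.38 mg/L.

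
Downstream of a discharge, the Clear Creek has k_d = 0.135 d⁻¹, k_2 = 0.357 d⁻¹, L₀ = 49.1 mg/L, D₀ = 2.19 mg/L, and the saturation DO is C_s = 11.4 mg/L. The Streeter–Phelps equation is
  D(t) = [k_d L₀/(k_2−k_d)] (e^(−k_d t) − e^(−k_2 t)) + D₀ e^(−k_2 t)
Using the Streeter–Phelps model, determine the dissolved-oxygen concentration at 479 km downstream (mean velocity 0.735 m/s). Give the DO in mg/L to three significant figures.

Travel time t = x/v = 479 km / (0.735 m/s) = 479000 m / 0.735 m/s = 651700 s = 7.543 d.
k_d L₀/(k_2−k_d) = 0.135×49.1/(0.357−0.135) = 6.629/0.2220 = 29.86 mg/L.
e^(−k_d t) = e^(−0.135×7.543) = 0.3612; e^(−k_2 t) = e^(−0.357×7.543) = 0.06769.
D = 29.86 × (0.3612 − 0.06769) + 2.19 × 0.06769 = 8.764 + 0.1482 = 8.912 mg/L.
DO = C_s − D = 11.4 − 8.912 = 2.488 mg/L.

DO ≈ 2.49 mg/L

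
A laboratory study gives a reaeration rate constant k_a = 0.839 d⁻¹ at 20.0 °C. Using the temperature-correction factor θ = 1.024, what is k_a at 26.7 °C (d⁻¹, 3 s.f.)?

k_a ≈ 0.983 d⁻¹

k_a(T₂) = k_a(T₁) · θ^(T₂−T₁) = 0.839 × 1.024^(26.7−20.0)
= 0.839 × 1.024^6.70 = 0.839 × 1.172 = 0.9835 d⁻¹.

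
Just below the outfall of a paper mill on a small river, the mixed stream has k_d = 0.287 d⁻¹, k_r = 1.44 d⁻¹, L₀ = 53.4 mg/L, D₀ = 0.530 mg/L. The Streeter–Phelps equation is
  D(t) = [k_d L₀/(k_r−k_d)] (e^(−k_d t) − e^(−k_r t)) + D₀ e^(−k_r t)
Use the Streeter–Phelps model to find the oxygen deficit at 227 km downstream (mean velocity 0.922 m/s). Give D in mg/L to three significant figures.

D ≈ 5.66 mg/L

Travel time t = x/v = 227 km / (0.922 m/s) = 227000 m / 0.922 m/s = 246200 s = 2.850 d.
k_d L₀/(k_r−k_d) = 0.287×53.4/(1.44−0.287) = 15.33/1.153 = 13.29 mg/L.
e^(−k_d t) = e^(−0.287×2.850) = 0.4414; e^(−k_r t) = e^(−1.44×2.850) = 0.01652.
D = 13.29 × (0.4414 − 0.01652) + 0.530 × 0.01652 = 5.647 + 0.008754 = 5.656 mg/L.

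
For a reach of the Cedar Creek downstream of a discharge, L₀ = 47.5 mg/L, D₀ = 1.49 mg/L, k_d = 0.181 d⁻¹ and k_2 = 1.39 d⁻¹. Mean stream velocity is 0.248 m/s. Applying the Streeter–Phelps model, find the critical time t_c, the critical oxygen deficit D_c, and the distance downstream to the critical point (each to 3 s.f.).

t_c ≈ 1.49 d; D_c ≈ 4.72 mg/L; x_c ≈ 32.0 km

With k_2/k_d = 7.680 and 1 − D₀(k_2−k_d)/(k_d L₀) = 0.7905,
t_c = ln(7.680 × 0.7905) / (1.39 − 0.181) = ln(6.070) / 1.209 = 1.803/1.209 = 1.492 d.
L(t_c) = L₀ e^(−k_d t_c) = 47.5 × 0.7634 = 36.26 mg/L, and at the critical point k_2 D_c = k_d L, so D_c = (0.181/1.39) × 36.26 = 4.722 mg/L.
x_c = v t_c = 0.248 m/s × 1.492 d × 86400 s/d = 31960 m ≈ 32.0 km.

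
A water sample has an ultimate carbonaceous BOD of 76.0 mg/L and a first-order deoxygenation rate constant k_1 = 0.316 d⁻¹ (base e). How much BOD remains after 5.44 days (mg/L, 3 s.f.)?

L_t = L₀ e^(−k_1 t) = 76.0 × e^(−0.316×5.44) = 76.0 × 0.1792 = 13.62 mg/L.

L ≈ 13.6 mg/L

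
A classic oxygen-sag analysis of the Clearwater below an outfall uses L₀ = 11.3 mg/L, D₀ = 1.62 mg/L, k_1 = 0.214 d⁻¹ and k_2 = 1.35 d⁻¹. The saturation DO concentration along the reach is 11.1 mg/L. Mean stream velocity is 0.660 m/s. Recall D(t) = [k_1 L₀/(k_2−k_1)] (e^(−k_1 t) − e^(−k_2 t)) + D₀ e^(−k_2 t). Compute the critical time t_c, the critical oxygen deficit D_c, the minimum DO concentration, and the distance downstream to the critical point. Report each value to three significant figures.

t_c ≈ 0.361 d; D_c ≈ 1.66 mg/L; min DO ≈ 9.44 mg/L; x_c ≈ 20.6 km

With k_2/k_1 = 6.308 and 1 − D₀(k_2−k_1)/(k_1 L₀) = 0.2390,
t_c = ln(6.308 × 0.2390) / (1.35 − 0.214) = ln(1.508) / 1.136 = 0.4105/1.136 = 0.3613 d.
D_c = (k_1/k_2) L₀ e^(−k_1 t_c) = (0.214/1.35) × 11.3 × e^(−0.214×0.3613) = 0.1585 × 11.3 × 0.9256 = 1.658 mg/L.
Minimum DO = C_s − D_c = 11.1 − 1.658 = 9.442 mg/L.
x_c = v t_c = 0.660 m/s × 0.3613 d × 86400 s/d = 20600 m ≈ 20.6 km.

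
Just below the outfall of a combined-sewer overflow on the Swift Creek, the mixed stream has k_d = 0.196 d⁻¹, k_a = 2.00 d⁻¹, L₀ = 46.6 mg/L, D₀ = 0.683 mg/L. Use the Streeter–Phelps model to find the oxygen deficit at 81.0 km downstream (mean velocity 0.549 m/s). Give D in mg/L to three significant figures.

Travel time t = x/v = 81.0 km / (0.549 m/s) = 81000 m / 0.549 m/s = 147500 s = 1.708 d.
k_d L₀/(k_a−k_d) = 0.196×46.6/(2.00−0.196) = 9.134/1.804 = 5.063 mg/L.
e^(−k_d t) = e^(−0.196×1.708) = 0.7156; e^(−k_a t) = e^(−2.00×1.708) = 0.03287.
D = 5.063 × (0.7156 − 0.03287) + 0.683 × 0.03287 = 3.456 + 0.02245 = 3.479 mg/L.

D ≈ 3.48 mg/L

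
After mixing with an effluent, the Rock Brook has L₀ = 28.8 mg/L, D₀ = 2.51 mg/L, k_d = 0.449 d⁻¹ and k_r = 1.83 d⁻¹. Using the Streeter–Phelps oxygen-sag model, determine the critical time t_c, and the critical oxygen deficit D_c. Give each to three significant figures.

t_c ≈ 0.791 d; D_c ≈ 4.95 mg/L

t_c = [1/(k_r−k_d)] ln[(k_r/k_d)(1 − D₀(k_r−k_d)/(k_d L₀))]
= [1/(1.83−0.449)] ln[(1.83/0.449)(1 − 2.51×1.381/(0.449×28.8))]
= (1/1.381) ln[4.076 × 0.7319] = 0.7241 × ln(2.983) = 0.7241 × 1.093 = 0.7915 d.
L(t_c) = L₀ e^(−k_d t_c) = 28.8 × 0.7009 = 20.19 mg/L, and at the critical point k_r D_c = k_d L, so D_c = (0.449/1.83) × 20.19 = 4.953 mg/L.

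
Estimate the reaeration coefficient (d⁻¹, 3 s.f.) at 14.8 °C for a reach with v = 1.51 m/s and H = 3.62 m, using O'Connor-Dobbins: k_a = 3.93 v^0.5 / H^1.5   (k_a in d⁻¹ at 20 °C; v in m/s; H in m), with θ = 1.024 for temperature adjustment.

k_a(20) = 3.93 × 1.51^0.5 / 3.62^1.5 = 3.93 × 1.229 / 6.888 = 0.7012 d⁻¹.
k_a(14.8) = 0.7012 × 1.024^(14.8−20) = 0.7012 × 0.8840 = 0.6198 d⁻¹.

k_a ≈ 0.620 d⁻¹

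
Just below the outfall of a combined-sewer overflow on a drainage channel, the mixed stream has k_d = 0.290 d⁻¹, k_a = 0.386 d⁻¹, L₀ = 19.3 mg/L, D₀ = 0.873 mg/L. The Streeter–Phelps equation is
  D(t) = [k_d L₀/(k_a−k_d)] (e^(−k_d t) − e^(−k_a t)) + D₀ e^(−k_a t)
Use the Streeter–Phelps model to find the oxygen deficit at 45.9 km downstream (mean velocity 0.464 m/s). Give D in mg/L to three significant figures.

D ≈ 4.92 mg/L

Travel time t = x/v = 45.9 km / (0.464 m/s) = 45900 m / 0.464 m/s = 98920 s = 1.145 d.
k_d L₀/(k_a−k_d) = 0.290×19.3/(0.386−0.290) = 5.597/0.09600 = 58.30 mg/L.
e^(−k_d t) = e^(−0.290×1.145) = 0.7175; e^(−k_a t) = e^(−0.386×1.145) = 0.6428.
D = 58.30 × (0.7175 − 0.6428) + 0.873 × 0.6428 = 4.354 + 0.5612 = 4.915 mg/L.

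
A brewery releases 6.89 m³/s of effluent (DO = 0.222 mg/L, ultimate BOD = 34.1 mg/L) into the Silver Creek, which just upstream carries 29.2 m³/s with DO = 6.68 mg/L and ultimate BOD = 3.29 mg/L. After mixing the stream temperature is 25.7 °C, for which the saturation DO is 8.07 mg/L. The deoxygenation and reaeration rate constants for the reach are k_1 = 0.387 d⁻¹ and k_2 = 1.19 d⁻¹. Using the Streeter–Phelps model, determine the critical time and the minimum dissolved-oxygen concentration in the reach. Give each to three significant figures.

Mixed DO = (29.2×6.68 + 6.89×0.222)/(29.2+6.89) = 196.6/36.09 = 5.447 mg/L.
Mixed L₀ = (29.2×3.29 + 6.89×34.1)/(36.09) = 331.0/36.09 = 9.172 mg/L.
Initial deficit D₀ = C_s − DO₀ = 8.07 − 5.447 = 2.623 mg/L.
t_c = (1/0.8030) ln[(1.19/0.387)(1 − 2.623×0.8030/(0.387×9.172))] = 1.245 × ln(1.250) = 0.2783 d.
D_c = (0.387/1.19) × 9.172 × e^(−0.387×0.2783) = 0.3252 × 9.172 × 0.8979 = 2.678 mg/L.
Minimum DO = 8.07 − 2.678 = 5.392 mg/L.

t_c ≈ 0.278 d; minimum DO ≈ 5.39 mg/L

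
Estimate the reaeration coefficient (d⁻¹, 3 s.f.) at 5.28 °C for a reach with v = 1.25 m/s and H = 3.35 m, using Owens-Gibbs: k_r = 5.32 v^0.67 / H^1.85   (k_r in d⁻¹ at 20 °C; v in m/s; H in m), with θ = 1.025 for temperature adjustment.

k_r ≈ 0.459 d⁻¹

k_r(20) = 5.32 × 1.25^0.67 / 3.35^1.85 = 5.32 × 1.161 / 9.361 = 0.6599 d⁻¹.
k_r(5.28) = 0.6599 × 1.025^(5.28−20) = 0.6599 × 0.6953 = 0.4588 d⁻¹.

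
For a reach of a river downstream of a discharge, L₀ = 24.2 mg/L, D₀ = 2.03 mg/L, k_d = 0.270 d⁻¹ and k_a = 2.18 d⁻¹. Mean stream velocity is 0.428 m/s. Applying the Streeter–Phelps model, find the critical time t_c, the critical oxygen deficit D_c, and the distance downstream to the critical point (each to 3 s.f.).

With k_a/k_d = 8.074 and 1 − D₀(k_a−k_d)/(k_d L₀) = 0.4066,
t_c = ln(8.074 × 0.4066) / (2.18 − 0.270) = ln(3.283) / 1.910 = 1.189/1.910 = 0.6224 d.
D_c = (k_d/k_a) L₀ e^(−k_d t_c) = (0.270/2.18) × 24.2 × e^(−0.270×0.6224) = 0.1239 × 24.2 × 0.8453 = 2.534 mg/L.
x_c = v t_c = 0.428 m/s × 0.6224 d × 86400 s/d = 23010 m ≈ 23.0 km.

t_c ≈ 0.622 d; D_c ≈ 2.53 mg/L; x_c ≈ 23.0 km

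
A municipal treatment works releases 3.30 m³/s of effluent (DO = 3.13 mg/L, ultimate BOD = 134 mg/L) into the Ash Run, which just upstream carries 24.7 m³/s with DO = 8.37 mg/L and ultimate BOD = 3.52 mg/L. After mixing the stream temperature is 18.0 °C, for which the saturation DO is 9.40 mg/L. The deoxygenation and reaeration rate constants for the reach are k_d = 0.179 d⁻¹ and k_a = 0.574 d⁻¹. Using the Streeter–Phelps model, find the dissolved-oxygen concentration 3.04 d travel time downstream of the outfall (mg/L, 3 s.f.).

DO ≈ 5.64 mg/L

Mixed DO = (24.7×8.37 + 3.30×3.13)/(24.7+3.30) = 217.1/28.00 = 7.752 mg/L.
Mixed L₀ = (24.7×3.52 + 3.30×134)/(28.00) = 529.1/28.00 = 18.90 mg/L.
Initial deficit D₀ = C_s − DO₀ = 9.40 − 7.752 = 1.648 mg/L.
D(3.04) = [0.179×18.90/(0.574−0.179)](e^(−0.179×3.04) − e^(−0.574×3.04)) + 1.648 e^(−0.574×3.04)
= 8.564 × (0.5803 − 0.1747) + 1.648 × 0.1747 = 3.762 mg/L.
DO = 9.40 − 3.762 = 5.638 mg/L.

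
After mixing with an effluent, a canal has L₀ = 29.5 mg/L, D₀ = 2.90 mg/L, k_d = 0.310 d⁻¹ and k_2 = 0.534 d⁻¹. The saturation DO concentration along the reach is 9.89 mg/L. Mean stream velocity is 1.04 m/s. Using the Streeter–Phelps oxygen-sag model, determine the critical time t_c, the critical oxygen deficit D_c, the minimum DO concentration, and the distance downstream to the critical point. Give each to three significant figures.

At the critical point dD/dt = 0, so k_d L₀ e^(−k_d t) = k_2 D. Substituting D(t) from the Streeter–Phelps equation and solving for t gives
t_c = ln[(k_2/k_d)(1 − D₀(k_2−k_d)/(k_d L₀))] / (k_2−k_d).
Here k_2−k_d = 0.2240 d⁻¹ and 1 − D₀(k_2−k_d)/(k_d L₀) = 1 − 2.90×0.2240/(0.310×29.5) = 0.9290, so
t_c = ln(1.723 × 0.9290) / 0.2240 = 0.4701 / 0.2240 = 2.099 d.
L(t_c) = L₀ e^(−k_d t_c) = 29.5 × 0.5217 = 15.39 mg/L, and at the critical point k_2 D_c = k_d L, so D_c = (0.310/0.534) × 15.39 = 8.935 mg/L.
Minimum DO = C_s − D_c = 9.89 − 8.935 = 0.9555 mg/L.
x_c = v t_c = 1.04 m/s × 2.099 d × 86400 s/d = 188600 m ≈ 189 km.

t_c ≈ 2.10 d; D_c ≈ 8.93 mg/L; min DO ≈ 0.955 mg/L; x_c ≈ 189 km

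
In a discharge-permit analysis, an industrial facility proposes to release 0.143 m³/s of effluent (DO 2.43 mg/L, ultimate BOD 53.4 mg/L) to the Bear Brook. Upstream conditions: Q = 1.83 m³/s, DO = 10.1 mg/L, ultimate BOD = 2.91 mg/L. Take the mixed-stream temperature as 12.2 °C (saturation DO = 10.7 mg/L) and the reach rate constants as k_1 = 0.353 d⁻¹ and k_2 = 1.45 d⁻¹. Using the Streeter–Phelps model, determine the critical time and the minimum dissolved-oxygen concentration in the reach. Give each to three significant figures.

Mixed DO = (1.83×10.1 + 0.143×2.43)/(1.83+0.143) = 18.83/1.973 = 9.544 mg/L.
Mixed L₀ = (1.83×2.91 + 0.143×53.4)/(1.973) = 12.96/1.973 = 6.569 mg/L.
Initial deficit D₀ = C_s − DO₀ = 10.7 − 9.544 = 1.156 mg/L.
t_c = (1/1.097) ln[(1.45/0.353)(1 − 1.156×1.097/(0.353×6.569))] = 0.9116 × ln(1.862) = 0.5665 d.
D_c = (0.353/1.45) × 6.569 × e^(−0.353×0.5665) = 0.2434 × 6.569 × 0.8188 = 1.309 mg/L.
Minimum DO = 10.7 − 1.309 = 9.391 mg/L.

t_c ≈ 0.566 d; minimum DO ≈ 9.39 mg/L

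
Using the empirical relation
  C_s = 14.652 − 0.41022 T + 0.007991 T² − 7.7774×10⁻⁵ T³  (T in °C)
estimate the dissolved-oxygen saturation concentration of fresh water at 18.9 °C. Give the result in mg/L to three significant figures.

C_s ≈ 9.23 mg/L

C_s = 14.652 − 0.41022×18.9 + 0.007991×18.9² − 7.7774×10⁻⁵×18.9³ = 9.228 mg/L.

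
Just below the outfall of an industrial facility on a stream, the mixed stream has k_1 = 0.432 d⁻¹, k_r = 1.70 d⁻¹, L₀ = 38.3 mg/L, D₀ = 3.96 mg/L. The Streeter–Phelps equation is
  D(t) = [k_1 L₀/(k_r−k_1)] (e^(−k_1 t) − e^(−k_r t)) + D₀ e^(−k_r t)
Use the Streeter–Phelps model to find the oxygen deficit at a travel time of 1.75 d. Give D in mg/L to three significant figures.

k_1 L₀/(k_r−k_1) = 0.432×38.3/(1.70−0.432) = 16.55/1.268 = 13.05 mg/L.
e^(−k_1 t) = e^(−0.432×1.750) = 0.4695; e^(−k_r t) = e^(−1.70×1.750) = 0.05105.
D = 13.05 × (0.4695 − 0.05105) + 3.96 × 0.05105 = 5.461 + 0.2021 = 5.663 mg/L.

D ≈ 5.66 mg/L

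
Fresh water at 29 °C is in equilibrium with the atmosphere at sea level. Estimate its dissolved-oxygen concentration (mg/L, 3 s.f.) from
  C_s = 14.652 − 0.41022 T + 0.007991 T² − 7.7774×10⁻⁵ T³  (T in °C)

C_s ≈ 7.58 mg/L

C_s = 14.652 − 0.41022×29 + 0.007991×29² − 7.7774×10⁻⁵×29³ = 7.579 mg/L.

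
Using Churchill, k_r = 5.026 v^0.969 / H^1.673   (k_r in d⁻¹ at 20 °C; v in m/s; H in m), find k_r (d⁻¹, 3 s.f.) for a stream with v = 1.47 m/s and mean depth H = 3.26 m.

k_r = 5.026 × 1.47^0.969 / 3.26^1.673 = 5.026 × 1.453 / 7.221 = 1.011 d⁻¹.

k_r ≈ 1.01 d⁻¹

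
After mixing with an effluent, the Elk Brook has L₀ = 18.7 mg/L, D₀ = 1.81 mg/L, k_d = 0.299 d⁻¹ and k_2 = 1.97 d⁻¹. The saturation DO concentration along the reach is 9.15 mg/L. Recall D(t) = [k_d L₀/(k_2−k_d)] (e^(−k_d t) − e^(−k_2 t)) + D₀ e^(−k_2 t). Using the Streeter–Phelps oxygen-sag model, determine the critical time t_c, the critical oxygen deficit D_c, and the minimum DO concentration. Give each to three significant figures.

t_c = [1/(k_2−k_d)] ln[(k_2/k_d)(1 − D₀(k_2−k_d)/(k_d L₀))]
= [1/(1.97−0.299)] ln[(1.97/0.299)(1 − 1.81×1.671/(0.299×18.7))]
= (1/1.671) ln[6.589 × 0.4591] = 0.5984 × ln(3.025) = 0.5984 × 1.107 = 0.6624 d.
D_c = (k_d/k_2) L₀ e^(−k_d t_c) = (0.299/1.97) × 18.7 × e^(−0.299×0.6624) = 0.1518 × 18.7 × 0.8203 = 2.328 mg/L.
Minimum DO = C_s − D_c = 9.15 − 2.328 = 6.822 mg/L.

t_c ≈ 0.662 d; D_c ≈ 2.33 mg/L; min DO ≈ 6.82 mg/L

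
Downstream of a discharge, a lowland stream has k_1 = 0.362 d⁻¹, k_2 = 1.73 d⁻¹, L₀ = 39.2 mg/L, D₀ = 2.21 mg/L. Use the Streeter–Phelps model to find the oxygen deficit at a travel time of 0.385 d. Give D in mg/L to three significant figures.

k_1 L₀/(k_2−k_1) = 0.362×39.2/(1.73−0.362) = 14.19/1.368 = 10.37 mg/L.
e^(−k_1 t) = e^(−0.362×0.3850) = 0.8699; e^(−k_2 t) = e^(−1.73×0.3850) = 0.5137.
D = 10.37 × (0.8699 − 0.5137) + 2.21 × 0.5137 = 3.695 + 1.135 = 4.830 mg/L.

D ≈ 4.83 mg/L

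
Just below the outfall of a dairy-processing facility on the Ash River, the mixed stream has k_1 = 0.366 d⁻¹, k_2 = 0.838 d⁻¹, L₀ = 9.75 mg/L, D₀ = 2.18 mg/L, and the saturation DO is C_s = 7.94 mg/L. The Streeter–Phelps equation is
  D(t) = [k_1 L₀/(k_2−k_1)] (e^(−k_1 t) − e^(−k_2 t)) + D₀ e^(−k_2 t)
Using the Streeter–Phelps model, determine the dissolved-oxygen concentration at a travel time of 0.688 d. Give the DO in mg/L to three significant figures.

DO ≈ 5.09 mg/L

k_1 L₀/(k_2−k_1) = 0.366×9.75/(0.838−0.366) = 3.568/0.4720 = 7.560 mg/L.
e^(−k_1 t) = e^(−0.366×0.6880) = 0.7774; e^(−k_2 t) = e^(−0.838×0.6880) = 0.5618.
D = 7.560 × (0.7774 − 0.5618) + 2.18 × 0.5618 = 1.630 + 1.225 = 2.854 mg/L.
DO = C_s − D = 7.94 − 2.854 = 5.086 mg/L.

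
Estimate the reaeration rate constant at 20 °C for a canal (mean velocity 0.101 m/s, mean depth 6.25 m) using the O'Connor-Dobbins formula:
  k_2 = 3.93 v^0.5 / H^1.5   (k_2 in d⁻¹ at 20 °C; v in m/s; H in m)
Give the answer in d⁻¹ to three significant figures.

k_2 ≈ 0.0799 d⁻¹

k_2 = 3.93 × 0.101^0.5 / 6.25^1.5 = 3.93 × 0.3178 / 15.62 = 0.07993 d⁻¹.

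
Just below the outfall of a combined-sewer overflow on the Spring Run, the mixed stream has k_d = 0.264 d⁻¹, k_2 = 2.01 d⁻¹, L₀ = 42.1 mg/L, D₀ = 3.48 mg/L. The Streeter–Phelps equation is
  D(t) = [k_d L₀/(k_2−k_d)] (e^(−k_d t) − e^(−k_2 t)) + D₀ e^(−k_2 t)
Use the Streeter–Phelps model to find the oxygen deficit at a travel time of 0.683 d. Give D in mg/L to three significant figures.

D ≈ 4.58 mg/L

k_d L₀/(k_2−k_d) = 0.264×42.1/(2.01−0.264) = 11.11/1.746 = 6.366 mg/L.
e^(−k_d t) = e^(−0.264×0.6830) = 0.8350; e^(−k_2 t) = e^(−2.01×0.6830) = 0.2534.
D = 6.366 × (0.8350 − 0.2534) + 3.48 × 0.2534 = 3.702 + 0.8818 = 4.584 mg/L.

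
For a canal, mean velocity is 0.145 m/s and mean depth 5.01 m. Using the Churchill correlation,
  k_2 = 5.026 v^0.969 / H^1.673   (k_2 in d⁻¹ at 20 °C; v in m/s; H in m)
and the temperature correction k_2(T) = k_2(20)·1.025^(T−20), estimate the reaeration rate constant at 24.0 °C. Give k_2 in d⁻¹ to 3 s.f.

k_2 ≈ 0.0576 d⁻¹

k_2(20) = 5.026 × 0.145^0.969 / 5.01^1.673 = 5.026 × 0.1539 / 14.82 = 0.05221 d⁻¹.
k_2(24.0) = 0.05221 × 1.025^(24.0−20) = 0.05221 × 1.104 = 0.05763 d⁻¹.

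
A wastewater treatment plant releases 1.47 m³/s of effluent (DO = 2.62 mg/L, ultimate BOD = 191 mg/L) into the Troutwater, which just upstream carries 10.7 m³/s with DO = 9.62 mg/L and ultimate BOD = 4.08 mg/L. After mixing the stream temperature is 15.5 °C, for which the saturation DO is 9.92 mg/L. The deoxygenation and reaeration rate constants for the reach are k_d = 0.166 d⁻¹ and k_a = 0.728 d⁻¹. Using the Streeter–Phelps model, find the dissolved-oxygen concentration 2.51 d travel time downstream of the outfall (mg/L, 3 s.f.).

Mixed DO = (10.7×9.62 + 1.47×2.62)/(10.7+1.47) = 106.8/12.17 = 8.774 mg/L.
Mixed L₀ = (10.7×4.08 + 1.47×191)/(12.17) = 324.4/12.17 = 26.66 mg/L.
Initial deficit D₀ = C_s − DO₀ = 9.92 − 8.774 = 1.146 mg/L.
D(2.51) = [0.166×26.66/(0.728−0.166)](e^(−0.166×2.51) − e^(−0.728×2.51)) + 1.146 e^(−0.728×2.51)
= 7.874 × (0.6592 − 0.1609) + 1.146 × 0.1609 = 4.109 mg/L.
DO = 9.92 − 4.109 = 5.811 mg/L.

DO ≈ 5.81 mg/L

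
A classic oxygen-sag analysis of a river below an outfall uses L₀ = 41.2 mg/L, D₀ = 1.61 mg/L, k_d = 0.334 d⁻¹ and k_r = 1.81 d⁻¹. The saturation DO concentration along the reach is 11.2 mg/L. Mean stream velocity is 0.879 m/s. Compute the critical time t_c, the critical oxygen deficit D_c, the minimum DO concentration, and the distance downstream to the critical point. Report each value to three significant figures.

At the critical point dD/dt = 0, so k_d L₀ e^(−k_d t) = k_r D. Substituting D(t) from the Streeter–Phelps equation and solving for t gives
t_c = ln[(k_r/k_d)(1 − D₀(k_r−k_d)/(k_d L₀))] / (k_r−k_d).
Here k_r−k_d = 1.476 d⁻¹ and 1 − D₀(k_r−k_d)/(k_d L₀) = 1 − 1.61×1.476/(0.334×41.2) = 0.8273, so
t_c = ln(5.419 × 0.8273) / 1.476 = 1.500 / 1.476 = 1.017 d.
D_c = (k_d/k_r) L₀ e^(−k_d t_c) = (0.334/1.81) × 41.2 × e^(−0.334×1.017) = 0.1845 × 41.2 × 0.7121 = 5.414 mg/L.
Minimum DO = C_s − D_c = 11.2 − 5.414 = 5.786 mg/L.
x_c = v t_c = 0.879 m/s × 1.017 d × 86400 s/d = 77200 m ≈ 77.2 km.

t_c ≈ 1.02 d; D_c ≈ 5.41 mg/L; min DO ≈ 5.79 mg/L; x_c ≈ 77.2 km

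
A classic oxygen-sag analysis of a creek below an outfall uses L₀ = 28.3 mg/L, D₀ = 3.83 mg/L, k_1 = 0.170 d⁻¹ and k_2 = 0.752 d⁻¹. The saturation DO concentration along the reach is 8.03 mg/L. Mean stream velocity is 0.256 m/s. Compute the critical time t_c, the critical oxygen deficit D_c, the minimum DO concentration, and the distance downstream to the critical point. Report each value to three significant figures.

t_c ≈ 1.49 d; D_c ≈ 4.97 mg/L; min DO ≈ 3.06 mg/L; x_c ≈ 32.9 km

At the critical point dD/dt = 0, so k_1 L₀ e^(−k_1 t) = k_2 D. Substituting D(t) from the Streeter–Phelps equation and solving for t gives
t_c = ln[(k_2/k_1)(1 − D₀(k_2−k_1)/(k_1 L₀))] / (k_2−k_1).
Here k_2−k_1 = 0.5820 d⁻¹ and 1 − D₀(k_2−k_1)/(k_1 L₀) = 1 − 3.83×0.5820/(0.170×28.3) = 0.5367, so
t_c = ln(4.424 × 0.5367) / 0.5820 = 0.8646 / 0.5820 = 1.486 d.
D_c = (k_1/k_2) L₀ e^(−k_1 t_c) = (0.170/0.752) × 28.3 × e^(−0.170×1.486) = 0.2261 × 28.3 × 0.7768 = 4.970 mg/L.
Minimum DO = C_s − D_c = 8.03 − 4.970 = 3.060 mg/L.
x_c = v t_c = 0.256 m/s × 1.486 d × 86400 s/d = 32860 m ≈ 32.9 km.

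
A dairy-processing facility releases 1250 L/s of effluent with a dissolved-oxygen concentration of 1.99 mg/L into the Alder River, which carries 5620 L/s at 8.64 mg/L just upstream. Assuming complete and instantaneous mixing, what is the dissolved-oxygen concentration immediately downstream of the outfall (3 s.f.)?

7.43 mg/L

Flow-weighted mixing: C = (Q_r C_r + Q_w C_w)/(Q_r + Q_w)
= (5620×8.64 + 1250×1.99)/(5620 + 1250) = 51040/6870 = 7.430 mg/L.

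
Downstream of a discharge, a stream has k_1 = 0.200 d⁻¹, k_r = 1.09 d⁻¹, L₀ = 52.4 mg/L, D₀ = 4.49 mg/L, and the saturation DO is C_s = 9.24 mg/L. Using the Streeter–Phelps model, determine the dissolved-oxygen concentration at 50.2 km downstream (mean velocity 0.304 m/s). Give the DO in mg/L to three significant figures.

Travel time t = x/v = 50.2 km / (0.304 m/s) = 50200 m / 0.304 m/s = 165100 s = 1.911 d.
k_1 L₀/(k_r−k_1) = 0.200×52.4/(1.09−0.200) = 10.48/0.8900 = 11.78 mg/L.
e^(−k_1 t) = e^(−0.200×1.911) = 0.6823; e^(−k_r t) = e^(−1.09×1.911) = 0.1245.
D = 11.78 × (0.6823 − 0.1245) + 4.49 × 0.1245 = 6.568 + 0.5591 = 7.127 mg/L.
DO = C_s − D = 9.24 − 7.127 = 2.113 mg/L.

DO ≈ 2.11 mg/L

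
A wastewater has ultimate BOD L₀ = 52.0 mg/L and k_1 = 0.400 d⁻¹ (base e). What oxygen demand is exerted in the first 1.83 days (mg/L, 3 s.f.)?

y ≈ 27.0 mg/L

y_t = L₀(1 − e^(−k_1 t)) = 52.0 × (1 − e^(−0.400×1.83))
= 52.0 × (1 − 0.4809) = 52.0 × 0.5191 = 26.99 mg/L.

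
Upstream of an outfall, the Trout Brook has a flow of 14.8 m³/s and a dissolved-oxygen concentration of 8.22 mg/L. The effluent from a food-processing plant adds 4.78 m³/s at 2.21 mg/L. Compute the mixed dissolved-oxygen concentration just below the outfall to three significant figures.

Flow-weighted mixing: C = (Q_r C_r + Q_w C_w)/(Q_r + Q_w)
= (14.8×8.22 + 4.78×2.21)/(14.8 + 4.78) = 132.2/19.58 = 6.753 mg/L.

6.75 mg/L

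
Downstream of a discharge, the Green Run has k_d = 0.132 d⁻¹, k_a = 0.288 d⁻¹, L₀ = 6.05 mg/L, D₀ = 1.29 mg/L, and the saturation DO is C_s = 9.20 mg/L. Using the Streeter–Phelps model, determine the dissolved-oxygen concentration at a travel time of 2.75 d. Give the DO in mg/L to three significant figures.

DO ≈ 7.37 mg/L

k_d L₀/(k_a−k_d) = 0.132×6.05/(0.288−0.132) = 0.7986/0.1560 = 5.119 mg/L.
e^(−k_d t) = e^(−0.132×2.750) = 0.6956; e^(−k_a t) = e^(−0.288×2.750) = 0.4529.
D = 5.119 × (0.6956 − 0.4529) + 1.29 × 0.4529 = 1.242 + 0.5843 = 1.826 mg/L.
DO = C_s − D = 9.20 − 1.826 = 7.374 mg/L.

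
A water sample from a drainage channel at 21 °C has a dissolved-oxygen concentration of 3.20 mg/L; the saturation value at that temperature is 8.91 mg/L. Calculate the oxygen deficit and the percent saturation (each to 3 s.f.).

D ≈ 5.71 mg/L; 35.9 % saturation

D = C_s − C = 8.91 − 3.20 = 5.71 mg/L.
% saturation = 3.20/8.91 × 100 = 35.9 %.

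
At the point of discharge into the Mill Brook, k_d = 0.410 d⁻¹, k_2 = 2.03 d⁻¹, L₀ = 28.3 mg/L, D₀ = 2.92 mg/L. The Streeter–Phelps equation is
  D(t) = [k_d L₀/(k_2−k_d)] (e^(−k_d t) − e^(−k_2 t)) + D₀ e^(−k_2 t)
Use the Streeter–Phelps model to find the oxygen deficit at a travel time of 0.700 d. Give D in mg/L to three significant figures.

D ≈ 4.35 mg/L

k_d L₀/(k_2−k_d) = 0.410×28.3/(2.03−0.410) = 11.60/1.620 = 7.162 mg/L.
e^(−k_d t) = e^(−0.410×0.7000) = 0.7505; e^(−k_2 t) = e^(−2.03×0.7000) = 0.2415.
D = 7.162 × (0.7505 − 0.2415) + 2.92 × 0.2415 = 3.646 + 0.7051 = 4.351 mg/L.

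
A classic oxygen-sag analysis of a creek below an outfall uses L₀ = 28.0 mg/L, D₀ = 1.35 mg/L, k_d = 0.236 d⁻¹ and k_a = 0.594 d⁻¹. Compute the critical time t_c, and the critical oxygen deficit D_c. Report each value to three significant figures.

With k_a/k_d = 2.517 and 1 − D₀(k_a−k_d)/(k_d L₀) = 0.9269,
t_c = ln(2.517 × 0.9269) / (0.594 − 0.236) = ln(2.333) / 0.3580 = 0.8471/0.3580 = 2.366 d.
L(t_c) = L₀ e^(−k_d t_c) = 28.0 × 0.5721 = 16.02 mg/L, and at the critical point k_a D_c = k_d L, so D_c = (0.236/0.594) × 16.02 = 6.365 mg/L.

t_c ≈ 2.37 d; D_c ≈ 6.36 mg/L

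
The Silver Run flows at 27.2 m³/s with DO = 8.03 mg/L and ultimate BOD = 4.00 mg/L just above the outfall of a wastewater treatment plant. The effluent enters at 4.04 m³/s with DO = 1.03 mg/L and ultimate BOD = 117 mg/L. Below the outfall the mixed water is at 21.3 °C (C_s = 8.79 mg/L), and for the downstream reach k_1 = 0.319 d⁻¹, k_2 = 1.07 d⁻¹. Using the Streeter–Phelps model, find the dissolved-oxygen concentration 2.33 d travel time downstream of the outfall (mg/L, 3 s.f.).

Mixed DO = (27.2×8.03 + 4.04×1.03)/(27.2+4.04) = 222.6/31.24 = 7.125 mg/L.
Mixed L₀ = (27.2×4.00 + 4.04×117)/(31.24) = 581.5/31.24 = 18.61 mg/L.
Initial deficit D₀ = C_s − DO₀ = 8.79 − 7.125 = 1.665 mg/L.
D(2.33) = [0.319×18.61/(1.07−0.319)](e^(−0.319×2.33) − e^(−1.07×2.33)) + 1.665 e^(−1.07×2.33)
= 7.906 × (0.4756 − 0.08265) + 1.665 × 0.08265 = 3.244 mg/L.
DO = 8.79 − 3.244 = 5.546 mg/L.

DO ≈ 5.55 mg/L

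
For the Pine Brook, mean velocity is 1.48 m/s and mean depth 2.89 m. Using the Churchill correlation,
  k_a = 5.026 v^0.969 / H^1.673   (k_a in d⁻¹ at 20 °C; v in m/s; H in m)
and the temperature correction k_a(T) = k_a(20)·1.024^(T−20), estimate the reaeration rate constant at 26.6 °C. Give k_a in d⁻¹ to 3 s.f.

k_a(20) = 5.026 × 1.48^0.969 / 2.89^1.673 = 5.026 × 1.462 / 5.903 = 1.245 d⁻¹.
k_a(26.6) = 1.245 × 1.024^(26.6−20) = 1.245 × 1.169 = 1.456 d⁻¹.

k_a ≈ 1.46 d⁻¹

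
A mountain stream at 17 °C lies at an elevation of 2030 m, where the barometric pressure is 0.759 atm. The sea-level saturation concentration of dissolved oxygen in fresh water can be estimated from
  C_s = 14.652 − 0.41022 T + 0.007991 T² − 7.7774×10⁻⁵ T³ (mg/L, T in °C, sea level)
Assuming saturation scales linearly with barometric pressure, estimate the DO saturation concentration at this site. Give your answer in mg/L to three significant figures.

C_s ≈ 7.29 mg/L

At sea level: C_s = 14.652 − 0.41022×17 + 0.007991×17² − 7.7774×10⁻⁵×17³ = 9.606 mg/L.
Pressure correction: C_s' = 9.606 × 0.759 = 7.291 mg/L.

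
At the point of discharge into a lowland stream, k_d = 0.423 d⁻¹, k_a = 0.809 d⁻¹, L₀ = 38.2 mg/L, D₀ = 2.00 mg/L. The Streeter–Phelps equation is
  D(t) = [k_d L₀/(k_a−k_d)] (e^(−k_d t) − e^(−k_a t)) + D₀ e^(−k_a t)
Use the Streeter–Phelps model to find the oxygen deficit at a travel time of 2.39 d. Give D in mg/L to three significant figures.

k_d L₀/(k_a−k_d) = 0.423×38.2/(0.809−0.423) = 16.16/0.3860 = 41.86 mg/L.
e^(−k_d t) = e^(−0.423×2.390) = 0.3639; e^(−k_a t) = e^(−0.809×2.390) = 0.1446.
D = 41.86 × (0.3639 − 0.1446) + 2.00 × 0.1446 = 9.177 + 0.2893 = 9.466 mg/L.

D ≈ 9.47 mg/L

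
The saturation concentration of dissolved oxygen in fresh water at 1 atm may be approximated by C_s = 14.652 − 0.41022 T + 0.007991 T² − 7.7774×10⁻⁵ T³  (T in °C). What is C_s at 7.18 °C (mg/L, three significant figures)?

C_s = 14.652 − 0.41022×7.18 + 0.007991×7.18² − 7.7774×10⁻⁵×7.18³ = 12.09 mg/L.

C_s ≈ 12.1 mg/L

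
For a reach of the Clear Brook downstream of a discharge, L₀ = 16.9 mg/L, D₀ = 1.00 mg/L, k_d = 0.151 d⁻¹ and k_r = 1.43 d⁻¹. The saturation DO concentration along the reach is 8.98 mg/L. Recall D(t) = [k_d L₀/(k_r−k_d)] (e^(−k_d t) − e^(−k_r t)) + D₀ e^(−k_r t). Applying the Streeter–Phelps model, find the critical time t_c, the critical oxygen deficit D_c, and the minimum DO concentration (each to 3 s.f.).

t_c = [1/(k_r−k_d)] ln[(k_r/k_d)(1 − D₀(k_r−k_d)/(k_d L₀))]
= [1/(1.43−0.151)] ln[(1.43/0.151)(1 − 1.00×1.279/(0.151×16.9))]
= (1/1.279) ln[9.470 × 0.4988] = 0.7819 × ln(4.724) = 0.7819 × 1.553 = 1.214 d.
L(t_c) = L₀ e^(−k_d t_c) = 16.9 × 0.8325 = 14.07 mg/L, and at the critical point k_r D_c = k_d L, so D_c = (0.151/1.43) × 14.07 = 1.486 mg/L.
Minimum DO = C_s − D_c = 8.98 − 1.486 = 7.494 mg/L.

t_c ≈ 1.21 d; D_c ≈ 1.49 mg/L; min DO ≈ 7.49 mg/L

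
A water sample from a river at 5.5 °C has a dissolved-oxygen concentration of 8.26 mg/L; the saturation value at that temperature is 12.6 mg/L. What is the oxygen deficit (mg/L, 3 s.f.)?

D ≈ 4.34 mg/L

D = C_s − C = 12.6 − 8.26 = 4.34 mg/L.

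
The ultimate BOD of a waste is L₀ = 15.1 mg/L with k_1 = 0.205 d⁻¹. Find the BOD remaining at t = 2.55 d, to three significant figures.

L ≈ 8.95 mg/L

L_t = L₀ e^(−k_1 t) = 15.1 × e^(−0.205×2.55) = 15.1 × 0.5929 = 8.953 mg/L.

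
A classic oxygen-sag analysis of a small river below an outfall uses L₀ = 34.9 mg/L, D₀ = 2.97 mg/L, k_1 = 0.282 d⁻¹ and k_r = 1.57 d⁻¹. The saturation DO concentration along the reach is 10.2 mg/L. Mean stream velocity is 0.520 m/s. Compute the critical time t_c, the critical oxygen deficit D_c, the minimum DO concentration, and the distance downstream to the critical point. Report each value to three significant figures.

t_c ≈ 0.951 d; D_c ≈ 4.79 mg/L; min DO ≈ 5.41 mg/L; x_c ≈ 42.7 km

With k_r/k_1 = 5.567 and 1 − D₀(k_r−k_1)/(k_1 L₀) = 0.6113,
t_c = ln(5.567 × 0.6113) / (1.57 − 0.282) = ln(3.403) / 1.288 = 1.225/1.288 = 0.9509 d.
L(t_c) = L₀ e^(−k_1 t_c) = 34.9 × 0.7648 = 26.69 mg/L, and at the critical point k_r D_c = k_1 L, so D_c = (0.282/1.57) × 26.69 = 4.794 mg/L.
Minimum DO = C_s − D_c = 10.2 − 4.794 = 5.406 mg/L.
x_c = v t_c = 0.520 m/s × 0.9509 d × 86400 s/d = 42720 m ≈ 42.7 km.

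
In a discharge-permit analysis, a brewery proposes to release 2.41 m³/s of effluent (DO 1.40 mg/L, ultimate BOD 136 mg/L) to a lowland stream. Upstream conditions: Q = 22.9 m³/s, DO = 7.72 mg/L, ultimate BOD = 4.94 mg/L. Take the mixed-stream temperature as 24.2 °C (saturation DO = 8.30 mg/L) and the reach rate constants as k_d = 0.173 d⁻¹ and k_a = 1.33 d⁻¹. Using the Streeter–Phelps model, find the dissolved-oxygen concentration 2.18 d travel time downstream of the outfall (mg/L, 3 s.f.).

Mixed DO = (22.9×7.72 + 2.41×1.40)/(22.9+2.41) = 180.2/25.31 = 7.118 mg/L.
Mixed L₀ = (22.9×4.94 + 2.41×136)/(25.31) = 440.9/25.31 = 17.42 mg/L.
Initial deficit D₀ = C_s − DO₀ = 8.30 − 7.118 = 1.182 mg/L.
D(2.18) = [0.173×17.42/(1.33−0.173)](e^(−0.173×2.18) − e^(−1.33×2.18)) + 1.182 e^(−1.33×2.18)
= 2.605 × (0.6858 − 0.05506) + 1.182 × 0.05506 = 1.708 mg/L.
DO = 8.30 − 1.708 = 6.592 mg/L.

DO ≈ 6.59 mg/L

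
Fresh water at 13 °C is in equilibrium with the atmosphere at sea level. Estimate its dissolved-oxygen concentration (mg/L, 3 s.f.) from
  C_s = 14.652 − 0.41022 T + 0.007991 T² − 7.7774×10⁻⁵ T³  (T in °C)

C_s = 14.652 − 0.41022×13 + 0.007991×13² − 7.7774×10⁻⁵×13³ = 10.50 mg/L.

C_s ≈ 10.5 mg/L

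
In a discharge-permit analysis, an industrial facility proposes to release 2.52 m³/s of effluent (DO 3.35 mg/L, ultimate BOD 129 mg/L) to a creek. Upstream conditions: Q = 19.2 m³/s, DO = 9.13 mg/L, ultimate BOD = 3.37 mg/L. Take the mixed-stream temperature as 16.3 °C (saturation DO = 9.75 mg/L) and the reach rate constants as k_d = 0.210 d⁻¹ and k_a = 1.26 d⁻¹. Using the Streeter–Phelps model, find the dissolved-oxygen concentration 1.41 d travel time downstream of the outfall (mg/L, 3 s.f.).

DO ≈ 7.47 mg/L

Mixed DO = (19.2×9.13 + 2.52×3.35)/(19.2+2.52) = 183.7/21.72 = 8.459 mg/L.
Mixed L₀ = (19.2×3.37 + 2.52×129)/(21.72) = 389.8/21.72 = 17.95 mg/L.
Initial deficit D₀ = C_s − DO₀ = 9.75 − 8.459 = 1.291 mg/L.
D(1.41) = [0.210×17.95/(1.26−0.210)](e^(−0.210×1.41) − e^(−1.26×1.41)) + 1.291 e^(−1.26×1.41)
= 3.589 × (0.7437 − 0.1692) + 1.291 × 0.1692 = 2.280 mg/L.
DO = 9.75 − 2.280 = 7.470 mg/L.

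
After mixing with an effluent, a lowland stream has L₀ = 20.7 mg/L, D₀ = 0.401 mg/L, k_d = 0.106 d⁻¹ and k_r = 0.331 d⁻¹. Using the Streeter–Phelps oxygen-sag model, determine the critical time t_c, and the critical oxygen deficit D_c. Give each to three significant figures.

t_c ≈ 4.87 d; D_c ≈ 3.95 mg/L

t_c = [1/(k_r−k_d)] ln[(k_r/k_d)(1 − D₀(k_r−k_d)/(k_d L₀))]
= [1/(0.331−0.106)] ln[(0.331/0.106)(1 − 0.401×0.2250/(0.106×20.7))]
= (1/0.2250) ln[3.123 × 0.9589] = 4.444 × ln(2.994) = 4.444 × 1.097 = 4.874 d.
L(t_c) = L₀ e^(−k_d t_c) = 20.7 × 0.5965 = 12.35 mg/L, and at the critical point k_r D_c = k_d L, so D_c = (0.106/0.331) × 12.35 = 3.954 mg/L.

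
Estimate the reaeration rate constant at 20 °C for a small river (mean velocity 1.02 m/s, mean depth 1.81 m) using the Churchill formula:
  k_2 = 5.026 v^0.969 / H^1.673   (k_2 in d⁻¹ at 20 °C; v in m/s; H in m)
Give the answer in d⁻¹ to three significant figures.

k_2 = 5.026 × 1.02^0.969 / 1.81^1.673 = 5.026 × 1.019 / 2.698 = 1.899 d⁻¹.

k_2 ≈ 1.90 d⁻¹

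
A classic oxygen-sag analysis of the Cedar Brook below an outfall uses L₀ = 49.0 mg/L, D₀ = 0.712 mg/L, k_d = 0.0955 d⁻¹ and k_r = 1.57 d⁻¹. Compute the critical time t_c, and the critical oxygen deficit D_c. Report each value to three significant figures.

t_c ≈ 1.73 d; D_c ≈ 2.53 mg/L

With k_r/k_d = 16.44 and 1 − D₀(k_r−k_d)/(k_d L₀) = 0.7757,
t_c = ln(16.44 × 0.7757) / (1.57 − 0.0955) = ln(12.75) / 1.475 = 2.546/1.475 = 1.726 d.
L(t_c) = L₀ e^(−k_d t_c) = 49.0 × 0.8480 = 41.55 mg/L, and at the critical point k_r D_c = k_d L, so D_c = (0.0955/1.57) × 41.55 = 2.528 mg/L.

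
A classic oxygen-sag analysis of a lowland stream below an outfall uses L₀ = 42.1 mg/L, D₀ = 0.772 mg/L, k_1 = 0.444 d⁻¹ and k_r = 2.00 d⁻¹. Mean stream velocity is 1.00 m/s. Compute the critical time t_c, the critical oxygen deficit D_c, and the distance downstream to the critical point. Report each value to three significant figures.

t_c = [1/(k_r−k_1)] ln[(k_r/k_1)(1 − D₀(k_r−k_1)/(k_1 L₀))]
= [1/(2.00−0.444)] ln[(2.00/0.444)(1 − 0.772×1.556/(0.444×42.1))]
= (1/1.556) ln[4.505 × 0.9357] = 0.6427 × ln(4.215) = 0.6427 × 1.439 = 0.9246 d.
L(t_c) = L₀ e^(−k_1 t_c) = 42.1 × 0.6633 = 27.93 mg/L, and at the critical point k_r D_c = k_1 L, so D_c = (0.444/2.00) × 27.93 = 6.199 mg/L.
x_c = v t_c = 1.00 m/s × 0.9246 d × 86400 s/d = 79880 m ≈ 79.9 km.

t_c ≈ 0.925 d; D_c ≈ 6.20 mg/L; x_c ≈ 79.9 km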